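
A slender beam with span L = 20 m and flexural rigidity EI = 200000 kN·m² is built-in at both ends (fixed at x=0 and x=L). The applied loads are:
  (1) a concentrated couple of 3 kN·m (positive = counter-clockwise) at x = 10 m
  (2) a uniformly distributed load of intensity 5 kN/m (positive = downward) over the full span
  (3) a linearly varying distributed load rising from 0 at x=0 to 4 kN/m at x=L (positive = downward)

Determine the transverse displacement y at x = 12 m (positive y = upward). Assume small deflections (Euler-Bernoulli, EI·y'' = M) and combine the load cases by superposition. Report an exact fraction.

y(12) = -8481/625000 m

Load 1 — applied couple M₀=3 kN·m at a=10 m (b=L-a=10):
  y_1 = (R_Ax³/6 - M_Ax²/2 - M₀(x-a)²/2)/EI  [x>a] with R_A=9/40, M_A=3/4 = ((9/40)·12³/6 - (3/4)·12²/2 - 3·(12-10)²/2)/200000 = 3/125000 m
Load 2 — uniform load w=5 kN/m over full span:
  y_2 = -wx²(L-x)²/(24EI) = -5·12²·(20-12)²/(24·200000) = -6/625 m
Load 3 — triangular load w₀=4 kN/m (0→w₀ over full span):
  y_3 = -w₀x²(L-x)²(x+2L)/(120LEI) = -4·12²·(20-12)²·(12+2·20)/(120·20·200000) = -312/78125 m
Superposition: y = Σ y_i = -8481/625000 m ≈ -0.013570 m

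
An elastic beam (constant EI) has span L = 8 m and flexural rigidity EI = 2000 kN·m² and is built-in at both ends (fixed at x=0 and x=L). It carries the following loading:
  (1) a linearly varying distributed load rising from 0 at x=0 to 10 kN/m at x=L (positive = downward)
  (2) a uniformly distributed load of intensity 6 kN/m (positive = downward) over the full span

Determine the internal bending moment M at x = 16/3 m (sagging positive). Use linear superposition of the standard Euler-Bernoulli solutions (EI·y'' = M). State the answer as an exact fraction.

Load 1 — triangular load w₀=10 kN/m (0→w₀ over full span):
  M_1 = 3w₀Lx/20 - w₀L²/30 - w₀x³/(6L) = 3·10·8·(16/3)/20 - 10·8²/30 - 10·(16/3)³/(6·8) = 896/81 kN·m
Load 2 — uniform load w=6 kN/m over full span:
  M_2 = wLx/2 - wL²/12 - wx²/2 = 6·8·(16/3)/2 - 6·8²/12 - 6·(16/3)²/2 = 32/3 kN·m
Superposition: M = Σ M_i = 1760/81 kN·m ≈ 21.728395 kN·m

M(16/3) = 1760/81 kN·m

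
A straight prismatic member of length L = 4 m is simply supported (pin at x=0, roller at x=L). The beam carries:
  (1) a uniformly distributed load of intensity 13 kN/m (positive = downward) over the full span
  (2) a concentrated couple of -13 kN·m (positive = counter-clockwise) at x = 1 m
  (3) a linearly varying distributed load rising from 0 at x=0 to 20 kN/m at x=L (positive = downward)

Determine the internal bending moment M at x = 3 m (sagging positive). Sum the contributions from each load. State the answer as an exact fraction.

M(3) = 161/4 kN·m

Load 1 — uniform load w=13 kN/m over full span:
  M_1 = wx(L-x)/2 = 13·3·(4-3)/2 = 39/2 kN·m
Load 2 — applied couple M₀=-13 kN·m at a=1 m (b=L-a=3):
  M_2 = M₀x/L - M₀  [x>a] = (-13)·3/4 - (-13) = 13/4 kN·m
Load 3 — triangular load w₀=20 kN/m (0→w₀ over full span):
  M_3 = w₀Lx/6 - w₀x³/(6L) = 20·4·3/6 - 20·3³/(6·4) = 35/2 kN·m
Superposition: M = Σ M_i = 161/4 kN·m ≈ 40.250000 kN·m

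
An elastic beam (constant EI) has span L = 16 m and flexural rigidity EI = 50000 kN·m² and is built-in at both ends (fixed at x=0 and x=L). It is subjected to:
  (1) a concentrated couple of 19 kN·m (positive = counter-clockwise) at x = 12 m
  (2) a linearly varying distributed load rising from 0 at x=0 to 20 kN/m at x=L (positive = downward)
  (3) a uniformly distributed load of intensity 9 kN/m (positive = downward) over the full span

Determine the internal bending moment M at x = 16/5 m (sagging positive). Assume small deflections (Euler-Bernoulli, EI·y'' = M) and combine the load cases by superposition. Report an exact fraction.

M(16/5) = -39883/1200 kN·m

Load 1 — applied couple M₀=19 kN·m at a=12 m (b=L-a=4):
  M_1 = R_Ax - M_A  [x≤a] with R_A=171/128, M_A=95/16 = (171/128)·(16/5) - (95/16) = -133/80 kN·m
Load 2 — triangular load w₀=20 kN/m (0→w₀ over full span):
  M_2 = 3w₀Lx/20 - w₀L²/30 - w₀x³/(6L) = 3·20·16·(16/5)/20 - 20·16²/30 - 20·(16/5)³/(6·16) = -1792/75 kN·m
Load 3 — uniform load w=9 kN/m over full span:
  M_3 = wLx/2 - wL²/12 - wx²/2 = 9·16·(16/5)/2 - 9·16²/12 - 9·(16/5)²/2 = -192/25 kN·m
Superposition: M = Σ M_i = -39883/1200 kN·m ≈ -33.235833 kN·m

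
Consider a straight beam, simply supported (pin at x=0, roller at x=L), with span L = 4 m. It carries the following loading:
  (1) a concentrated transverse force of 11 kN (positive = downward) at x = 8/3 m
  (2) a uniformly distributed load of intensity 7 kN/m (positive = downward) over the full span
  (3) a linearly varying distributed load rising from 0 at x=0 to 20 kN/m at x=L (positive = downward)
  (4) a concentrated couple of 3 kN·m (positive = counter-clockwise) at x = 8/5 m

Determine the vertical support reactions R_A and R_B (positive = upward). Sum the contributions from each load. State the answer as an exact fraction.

R_A = 127/4 kN, R_B = 189/4 kN

Load 1 — point force P=11 kN at a=8/3 m (b=L-a=4/3):
  R_A = Pb/L = 11·(4/3)/4 = 11/3 kN
  R_B = Pa/L = 11·(8/3)/4 = 22/3 kN
Load 2 — uniform load w=7 kN/m over full span:
  R_A = wL/2 = 7·4/2 = 14 kN
  R_B = wL/2 = 7·4/2 = 14 kN
Load 3 — triangular load w₀=20 kN/m (0→w₀ over full span):
  R_A = w₀L/6 = 20·4/6 = 40/3 kN
  R_B = w₀L/3 = 20·4/3 = 80/3 kN
Load 4 — applied couple M₀=3 kN·m at a=8/5 m (b=L-a=12/5):
  R_A = M₀/L = 3/4 kN
  R_B = -M₀/L = -3/4 kN
Superposition: R_A = 127/4 kN, R_B = 189/4 kN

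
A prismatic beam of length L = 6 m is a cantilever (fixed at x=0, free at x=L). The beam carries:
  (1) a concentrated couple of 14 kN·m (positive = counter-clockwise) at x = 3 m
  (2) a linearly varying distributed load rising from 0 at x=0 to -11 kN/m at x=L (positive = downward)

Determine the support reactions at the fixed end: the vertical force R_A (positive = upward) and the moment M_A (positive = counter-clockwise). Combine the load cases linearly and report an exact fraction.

R_A = -33 kN, M_A = -146 kN·m

Load 1 — applied couple M₀=14 kN·m at a=3 m (b=L-a=3):
  R_A = 0 kN
  M_A = -M₀ = -14 kN·m
Load 2 — triangular load w₀=-11 kN/m (0→w₀ over full span):
  R_A = w₀L/2 = (-11)·6/2 = -33 kN
  M_A = w₀L²/3 = (-11)·6²/3 = -132 kN·m
Superposition: R_A = -33 kN, M_A = -146 kN·m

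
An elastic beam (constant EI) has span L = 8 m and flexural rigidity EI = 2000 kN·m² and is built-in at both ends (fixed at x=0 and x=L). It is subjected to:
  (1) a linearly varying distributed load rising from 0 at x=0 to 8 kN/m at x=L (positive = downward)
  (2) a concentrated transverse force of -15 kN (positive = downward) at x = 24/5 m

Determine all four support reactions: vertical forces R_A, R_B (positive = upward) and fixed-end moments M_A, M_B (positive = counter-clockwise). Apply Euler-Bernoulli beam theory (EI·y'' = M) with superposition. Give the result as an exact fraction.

Load 1 — triangular load w₀=8 kN/m (0→w₀ over full span):
  R_A = 3w₀L/20 = 3·8·8/20 = 48/5 kN
  M_A = w₀L²/30 = 8·8²/30 = 256/15 kN·m
  R_B = 7w₀L/20 = 7·8·8/20 = 112/5 kN
  M_B = -w₀L²/20 = -8·8²/20 = -128/5 kN·m
Load 2 — point force P=-15 kN at a=24/5 m (b=L-a=16/5):
  R_A = Pb²(3a+b)/L³ = (-15)·(16/5)²·(3·(24/5)+(16/5))/8³ = -132/25 kN
  M_A = Pab²/L² = (-15)·(24/5)·(16/5)²/8² = -288/25 kN·m
  R_B = Pa²(a+3b)/L³ = (-15)·(24/5)²·((24/5)+3·(16/5))/8³ = -243/25 kN
  M_B = -Pa²b/L² = -(-15)·(24/5)²·(16/5)/8² = 432/25 kN·m
Superposition: R_A = 108/25 kN, M_A = 416/75 kN·m, R_B = 317/25 kN, M_B = -208/25 kN·m

R_A = 108/25 kN, M_A = 416/75 kN·m, R_B = 317/25 kN, M_B = -208/25 kN·m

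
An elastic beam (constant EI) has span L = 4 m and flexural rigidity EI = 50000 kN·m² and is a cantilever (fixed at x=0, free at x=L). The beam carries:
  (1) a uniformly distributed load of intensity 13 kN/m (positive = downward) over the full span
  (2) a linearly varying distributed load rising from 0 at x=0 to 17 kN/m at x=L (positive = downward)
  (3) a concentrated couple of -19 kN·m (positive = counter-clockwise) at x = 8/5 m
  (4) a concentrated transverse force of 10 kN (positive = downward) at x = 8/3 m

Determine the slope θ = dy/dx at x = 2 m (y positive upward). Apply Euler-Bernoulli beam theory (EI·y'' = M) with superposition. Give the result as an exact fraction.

θ(2) = -9037/1500000 rad

Load 1 — uniform load w=13 kN/m over full span:
  θ_1 = -wx(x²-3Lx+3L²)/(6EI) = -13·2·(2²-3·4·2+3·4²)/(6·50000) = -91/37500 rad
Load 2 — triangular load w₀=17 kN/m (0→w₀ over full span):
  θ_2 = (w₀Lx²/4-w₀L²x/3-w₀x⁴/(24L))/EI = (17·4·2²/4-17·4²·2/3-17·2⁴/(24·4))/50000 = -697/300000 rad
Load 3 — applied couple M₀=-19 kN·m at a=8/5 m (b=L-a=12/5):
  θ_3 = M₀a/EI  [x>a] = (-19)·(8/5)/50000 = -19/31250 rad
Load 4 — point force P=10 kN at a=8/3 m (b=L-a=4/3):
  θ_4 = -Px(2a-x)/(2EI)  [x≤a] = -10·2·(2·(8/3)-2)/(2·50000) = -1/1500 rad
Superposition: θ = Σ θ_i = -9037/1500000 rad ≈ -0.006025 rad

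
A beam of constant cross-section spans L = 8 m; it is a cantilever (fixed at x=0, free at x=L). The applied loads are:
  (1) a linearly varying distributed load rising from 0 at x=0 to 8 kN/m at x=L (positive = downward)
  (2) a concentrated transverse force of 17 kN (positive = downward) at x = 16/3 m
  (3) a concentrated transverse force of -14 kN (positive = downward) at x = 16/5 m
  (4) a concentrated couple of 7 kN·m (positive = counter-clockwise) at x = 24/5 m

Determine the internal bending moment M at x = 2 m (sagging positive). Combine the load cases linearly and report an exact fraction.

M(2) = -2113/15 kN·m

Load 1 — triangular load w₀=8 kN/m (0→w₀ over full span):
  M_1 = w₀Lx/2 - w₀L²/3 - w₀x³/(6L) = 8·8·2/2 - 8·8²/3 - 8·2³/(6·8) = -108 kN·m
Load 2 — point force P=17 kN at a=16/3 m (b=L-a=8/3):
  M_2 = -P(a-x)  [x≤a] = -17·((16/3)-2) = -170/3 kN·m
Load 3 — point force P=-14 kN at a=16/5 m (b=L-a=24/5):
  M_3 = -P(a-x)  [x≤a] = -(-14)·((16/5)-2) = 84/5 kN·m
Load 4 — applied couple M₀=7 kN·m at a=24/5 m (b=L-a=16/5):
  M_4 = M₀  [x≤a] = 7 = 7 kN·m
Superposition: M = Σ M_i = -2113/15 kN·m ≈ -140.866667 kN·m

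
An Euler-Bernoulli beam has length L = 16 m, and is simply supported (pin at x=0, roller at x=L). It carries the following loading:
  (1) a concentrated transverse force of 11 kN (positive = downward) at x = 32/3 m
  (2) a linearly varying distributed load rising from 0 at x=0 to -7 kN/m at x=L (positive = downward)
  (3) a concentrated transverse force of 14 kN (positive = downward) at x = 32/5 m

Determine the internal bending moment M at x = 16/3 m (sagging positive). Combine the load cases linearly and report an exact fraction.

Load 1 — point force P=11 kN at a=32/3 m (b=L-a=16/3):
  M_1 = Pbx/L  [x≤a] = 11·(16/3)·(16/3)/16 = 176/9 kN·m
Load 2 — triangular load w₀=-7 kN/m (0→w₀ over full span):
  M_2 = w₀Lx/6 - w₀x³/(6L) = (-7)·16·(16/3)/6 - (-7)·(16/3)³/(6·16) = -7168/81 kN·m
Load 3 — point force P=14 kN at a=32/5 m (b=L-a=48/5):
  M_3 = Pbx/L  [x≤a] = 14·(48/5)·(16/3)/16 = 224/5 kN·m
Superposition: M = Σ M_i = -9776/405 kN·m ≈ -24.138272 kN·m

M(16/3) = -9776/405 kN·m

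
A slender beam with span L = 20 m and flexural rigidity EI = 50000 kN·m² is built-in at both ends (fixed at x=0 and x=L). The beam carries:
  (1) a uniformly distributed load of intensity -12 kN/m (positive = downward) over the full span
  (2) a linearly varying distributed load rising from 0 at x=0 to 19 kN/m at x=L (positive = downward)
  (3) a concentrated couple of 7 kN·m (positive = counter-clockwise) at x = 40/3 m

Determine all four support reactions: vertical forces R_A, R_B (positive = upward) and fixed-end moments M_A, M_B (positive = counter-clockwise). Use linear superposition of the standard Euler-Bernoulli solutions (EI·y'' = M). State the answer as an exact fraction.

Load 1 — uniform load w=-12 kN/m over full span:
  R_A = wL/2 = (-12)·20/2 = -120 kN
  M_A = wL²/12 = (-12)·20²/12 = -400 kN·m
  R_B = wL/2 = (-12)·20/2 = -120 kN
  M_B = -wL²/12 = -(-12)·20²/12 = 400 kN·m
Load 2 — triangular load w₀=19 kN/m (0→w₀ over full span):
  R_A = 3w₀L/20 = 3·19·20/20 = 57 kN
  M_A = w₀L²/30 = 19·20²/30 = 760/3 kN·m
  R_B = 7w₀L/20 = 7·19·20/20 = 133 kN
  M_B = -w₀L²/20 = -19·20²/20 = -380 kN·m
Load 3 — applied couple M₀=7 kN·m at a=40/3 m (b=L-a=20/3):
  R_A = 6M₀ab/L³ = 6·7·(40/3)·(20/3)/20³ = 7/15 kN
  M_A = M₀b(2a-b)/L² = 7·(20/3)·(2·(40/3)-(20/3))/20² = 7/3 kN·m
  R_B = -6M₀ab/L³ = -6·7·(40/3)·(20/3)/20³ = -7/15 kN
  M_B = M₀a(2b-a)/L² = 7·(40/3)·(2·(20/3)-(40/3))/20² = 0 kN·m
Superposition: R_A = -938/15 kN, M_A = -433/3 kN·m, R_B = 188/15 kN, M_B = 20 kN·m

R_A = -938/15 kN, M_A = -433/3 kN·m, R_B = 188/15 kN, M_B = 20 kN·m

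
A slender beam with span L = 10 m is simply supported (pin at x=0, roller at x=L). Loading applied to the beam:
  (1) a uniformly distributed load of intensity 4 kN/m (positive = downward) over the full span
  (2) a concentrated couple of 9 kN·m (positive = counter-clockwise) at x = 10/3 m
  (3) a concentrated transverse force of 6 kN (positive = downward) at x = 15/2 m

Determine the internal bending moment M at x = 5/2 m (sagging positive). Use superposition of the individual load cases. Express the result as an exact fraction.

M(5/2) = 87/2 kN·m

Load 1 — uniform load w=4 kN/m over full span:
  M_1 = wx(L-x)/2 = 4·(5/2)·(10-(5/2))/2 = 75/2 kN·m
Load 2 — applied couple M₀=9 kN·m at a=10/3 m (b=L-a=20/3):
  M_2 = M₀x/L  [x≤a] = 9·(5/2)/10 = 9/4 kN·m
Load 3 — point force P=6 kN at a=15/2 m (b=L-a=5/2):
  M_3 = Pbx/L  [x≤a] = 6·(5/2)·(5/2)/10 = 15/4 kN·m
Superposition: M = Σ M_i = 87/2 kN·m ≈ 43.500000 kN·m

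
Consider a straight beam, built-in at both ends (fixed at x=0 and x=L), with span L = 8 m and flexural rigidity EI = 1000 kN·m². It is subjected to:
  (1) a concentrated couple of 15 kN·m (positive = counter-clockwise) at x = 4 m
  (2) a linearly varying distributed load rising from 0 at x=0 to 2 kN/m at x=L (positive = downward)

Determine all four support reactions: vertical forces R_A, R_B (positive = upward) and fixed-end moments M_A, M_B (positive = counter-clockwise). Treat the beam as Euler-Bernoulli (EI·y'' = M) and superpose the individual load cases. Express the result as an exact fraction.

R_A = 417/80 kN, M_A = 481/60 kN·m, R_B = 223/80 kN, M_B = -53/20 kN·m

Load 1 — applied couple M₀=15 kN·m at a=4 m (b=L-a=4):
  R_A = 6M₀ab/L³ = 6·15·4·4/8³ = 45/16 kN
  M_A = M₀b(2a-b)/L² = 15·4·(2·4-4)/8² = 15/4 kN·m
  R_B = -6M₀ab/L³ = -6·15·4·4/8³ = -45/16 kN
  M_B = M₀a(2b-a)/L² = 15·4·(2·4-4)/8² = 15/4 kN·m
Load 2 — triangular load w₀=2 kN/m (0→w₀ over full span):
  R_A = 3w₀L/20 = 3·2·8/20 = 12/5 kN
  M_A = w₀L²/30 = 2·8²/30 = 64/15 kN·m
  R_B = 7w₀L/20 = 7·2·8/20 = 28/5 kN
  M_B = -w₀L²/20 = -2·8²/20 = -32/5 kN·m
Superposition: R_A = 417/80 kN, M_A = 481/60 kN·m, R_B = 223/80 kN, M_B = -53/20 kN·m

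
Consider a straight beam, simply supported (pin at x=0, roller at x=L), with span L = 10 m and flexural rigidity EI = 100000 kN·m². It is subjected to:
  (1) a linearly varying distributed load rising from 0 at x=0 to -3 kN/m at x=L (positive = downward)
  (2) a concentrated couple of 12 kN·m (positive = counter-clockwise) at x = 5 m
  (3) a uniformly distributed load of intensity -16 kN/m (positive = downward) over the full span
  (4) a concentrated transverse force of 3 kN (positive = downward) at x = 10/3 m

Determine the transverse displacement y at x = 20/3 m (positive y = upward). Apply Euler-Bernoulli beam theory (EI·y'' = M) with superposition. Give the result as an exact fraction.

Load 1 — triangular load w₀=-3 kN/m (0→w₀ over full span):
  y_1 = -w₀x(7L⁴-10L²x²+3x⁴)/(360LEI) = -(-3)·(20/3)·(7·10⁴-10·10²·(20/3)²+3·(20/3)⁴)/(360·10·100000) = 17/9720 m
Load 2 — applied couple M₀=12 kN·m at a=5 m (b=L-a=5):
  y_2 = (M₀x³/(6L)-M₀(x-a)²/2+C₁x)/EI  [x>a] with C₁=M₀(3b²-L²)/(6L)=-5 = (12·(20/3)³/(6·10)-12·((20/3)-5)²/2+(-5)·(20/3))/100000 = 1/10800 m
Load 3 — uniform load w=-16 kN/m over full span:
  y_3 = -wx(L³-2Lx²+x³)/(24EI) = -(-16)·(20/3)·(10³-2·10·(20/3)²+(20/3)³)/(24·100000) = 22/1215 m
Load 4 — point force P=3 kN at a=10/3 m (b=L-a=20/3):
  y_4 = -Pa(L-x)(2Lx-a²-x²)/(6LEI)  [x>a] = -3·(10/3)·(10-(20/3))·(2·10·(20/3)-(10/3)²-(20/3)²)/(6·10·100000) = -7/16200 m
Superposition: y = Σ y_i = 1897/97200 m ≈ 0.019516 m

y(20/3) = 1897/97200 m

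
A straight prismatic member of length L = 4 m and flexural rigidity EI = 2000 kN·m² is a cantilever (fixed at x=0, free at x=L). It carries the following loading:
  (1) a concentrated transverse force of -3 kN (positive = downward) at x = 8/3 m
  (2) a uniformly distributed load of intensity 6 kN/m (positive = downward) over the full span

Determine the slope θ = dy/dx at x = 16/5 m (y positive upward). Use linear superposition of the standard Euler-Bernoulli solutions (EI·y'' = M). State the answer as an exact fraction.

Load 1 — point force P=-3 kN at a=8/3 m (b=L-a=4/3):
  θ_1 = -Pa²/(2EI)  [x>a] = -(-3)·(8/3)²/(2·2000) = 2/375 rad
Load 2 — uniform load w=6 kN/m over full span:
  θ_2 = -wx(x²-3Lx+3L²)/(6EI) = -6·(16/5)·((16/5)²-3·4·(16/5)+3·4²)/(6·2000) = -496/15625 rad
Superposition: θ = Σ θ_i = -1238/46875 rad ≈ -0.026411 rad

θ(16/5) = -1238/46875 rad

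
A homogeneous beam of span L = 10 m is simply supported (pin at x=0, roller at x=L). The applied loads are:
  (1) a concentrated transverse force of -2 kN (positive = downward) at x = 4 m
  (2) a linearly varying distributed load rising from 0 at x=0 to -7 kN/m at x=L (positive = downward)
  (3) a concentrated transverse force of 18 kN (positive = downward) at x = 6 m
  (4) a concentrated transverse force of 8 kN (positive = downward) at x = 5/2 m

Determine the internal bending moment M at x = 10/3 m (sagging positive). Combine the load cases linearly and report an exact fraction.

Load 1 — point force P=-2 kN at a=4 m (b=L-a=6):
  M_1 = Pbx/L  [x≤a] = (-2)·6·(10/3)/10 = -4 kN·m
Load 2 — triangular load w₀=-7 kN/m (0→w₀ over full span):
  M_2 = w₀Lx/6 - w₀x³/(6L) = (-7)·10·(10/3)/6 - (-7)·(10/3)³/(6·10) = -2800/81 kN·m
Load 3 — point force P=18 kN at a=6 m (b=L-a=4):
  M_3 = Pbx/L  [x≤a] = 18·4·(10/3)/10 = 24 kN·m
Load 4 — point force P=8 kN at a=5/2 m (b=L-a=15/2):
  M_4 = Pa(L-x)/L  [x>a] = 8·(5/2)·(10-(10/3))/10 = 40/3 kN·m
Superposition: M = Σ M_i = -100/81 kN·m ≈ -1.234568 kN·m

M(10/3) = -100/81 kN·m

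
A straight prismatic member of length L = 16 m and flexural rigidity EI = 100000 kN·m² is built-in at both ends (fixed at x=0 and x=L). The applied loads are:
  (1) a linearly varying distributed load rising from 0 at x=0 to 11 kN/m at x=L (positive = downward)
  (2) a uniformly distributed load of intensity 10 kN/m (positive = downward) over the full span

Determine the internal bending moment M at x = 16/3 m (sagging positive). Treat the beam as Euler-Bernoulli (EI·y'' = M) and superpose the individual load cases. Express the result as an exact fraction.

Load 1 — triangular load w₀=11 kN/m (0→w₀ over full span):
  M_1 = 3w₀Lx/20 - w₀L²/30 - w₀x³/(6L) = 3·11·16·(16/3)/20 - 11·16²/30 - 11·(16/3)³/(6·16) = 11968/405 kN·m
Load 2 — uniform load w=10 kN/m over full span:
  M_2 = wLx/2 - wL²/12 - wx²/2 = 10·16·(16/3)/2 - 10·16²/12 - 10·(16/3)²/2 = 640/9 kN·m
Superposition: M = Σ M_i = 40768/405 kN·m ≈ 100.661728 kN·m

M(16/3) = 40768/405 kN·m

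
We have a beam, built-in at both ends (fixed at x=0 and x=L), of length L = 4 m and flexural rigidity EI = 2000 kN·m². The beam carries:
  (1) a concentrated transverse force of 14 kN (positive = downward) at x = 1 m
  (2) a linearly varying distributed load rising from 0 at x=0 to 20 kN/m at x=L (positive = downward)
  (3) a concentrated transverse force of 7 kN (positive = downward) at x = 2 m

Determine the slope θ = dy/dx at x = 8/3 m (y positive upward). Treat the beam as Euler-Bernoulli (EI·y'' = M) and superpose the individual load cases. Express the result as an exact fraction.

θ(8/3) = 413/121500 rad

Load 1 — point force P=14 kN at a=1 m (b=L-a=3):
  θ_1 = Pa²(L-x)(2bL-(3b+a)(L-x))/(2L³EI)  [x>a] = 14·1²·(4-(8/3))·(2·3·4-(3·3+1)·(4-(8/3)))/(2·4³·2000) = 7/9000 rad
Load 2 — triangular load w₀=20 kN/m (0→w₀ over full span):
  θ_2 = -w₀(2x(L-x)(L-2x)(x+2L)+x²(L-x)²)/(120LEI) = -20·(2·(8/3)·(4-(8/3))·(4-2·(8/3))·((8/3)+2·4)+(8/3)²·(4-(8/3))²)/(120·4·2000) = 56/30375 rad
Load 3 — point force P=7 kN at a=2 m (b=L-a=2):
  θ_3 = Pa²(L-x)(2bL-(3b+a)(L-x))/(2L³EI)  [x>a] = 7·2²·(4-(8/3))·(2·2·4-(3·2+2)·(4-(8/3)))/(2·4³·2000) = 7/9000 rad
Superposition: θ = Σ θ_i = 413/121500 rad ≈ 0.003399 rad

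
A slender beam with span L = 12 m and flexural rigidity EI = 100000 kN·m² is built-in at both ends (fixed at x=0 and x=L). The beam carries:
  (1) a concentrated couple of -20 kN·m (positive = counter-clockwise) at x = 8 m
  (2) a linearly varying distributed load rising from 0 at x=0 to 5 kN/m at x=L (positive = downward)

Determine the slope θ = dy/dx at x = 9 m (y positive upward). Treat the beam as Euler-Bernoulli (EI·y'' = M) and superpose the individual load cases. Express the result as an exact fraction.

θ(9) = 787/3200000 rad

Load 1 — applied couple M₀=-20 kN·m at a=8 m (b=L-a=4):
  θ_1 = (R_Ax²/2 - M_Ax - M₀(x-a))/EI  [x>a] with R_A=-20/9, M_A=-20/3 = ((-20/9)·9²/2 - (-20/3)·9 - (-20)·(9-8))/100000 = -1/10000 rad
Load 2 — triangular load w₀=5 kN/m (0→w₀ over full span):
  θ_2 = -w₀(2x(L-x)(L-2x)(x+2L)+x²(L-x)²)/(120LEI) = -5·(2·9·(12-9)·(12-2·9)·(9+2·12)+9²·(12-9)²)/(120·12·100000) = 1107/3200000 rad
Superposition: θ = Σ θ_i = 787/3200000 rad ≈ 0.000246 rad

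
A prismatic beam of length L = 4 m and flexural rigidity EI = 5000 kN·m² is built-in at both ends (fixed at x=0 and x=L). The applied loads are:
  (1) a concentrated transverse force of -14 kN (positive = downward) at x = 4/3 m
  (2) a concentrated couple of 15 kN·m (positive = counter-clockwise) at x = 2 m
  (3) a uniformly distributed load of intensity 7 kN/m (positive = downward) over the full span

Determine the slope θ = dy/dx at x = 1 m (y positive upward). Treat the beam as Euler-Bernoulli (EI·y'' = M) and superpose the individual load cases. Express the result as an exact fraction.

Load 1 — point force P=-14 kN at a=4/3 m (b=L-a=8/3):
  θ_1 = -Pb²x(2aL-(3a+b)x)/(2L³EI)  [x≤a] = -(-14)·(8/3)²·1·(2·(4/3)·4-(3·(4/3)+(8/3))·1)/(2·4³·5000) = 7/11250 rad
Load 2 — applied couple M₀=15 kN·m at a=2 m (b=L-a=2):
  θ_2 = (R_Ax²/2 - M_Ax)/EI  [x≤a] with R_A=45/8, M_A=15/4 = ((45/8)·1²/2 - (15/4)·1)/5000 = -3/16000 rad
Load 3 — uniform load w=7 kN/m over full span:
  θ_3 = -wx(L-x)(L-2x)/(12EI) = -7·1·(4-1)·(4-2·1)/(12·5000) = -7/10000 rad
Superposition: θ = Σ θ_i = -191/720000 rad ≈ -0.000265 rad

θ(1) = -191/720000 rad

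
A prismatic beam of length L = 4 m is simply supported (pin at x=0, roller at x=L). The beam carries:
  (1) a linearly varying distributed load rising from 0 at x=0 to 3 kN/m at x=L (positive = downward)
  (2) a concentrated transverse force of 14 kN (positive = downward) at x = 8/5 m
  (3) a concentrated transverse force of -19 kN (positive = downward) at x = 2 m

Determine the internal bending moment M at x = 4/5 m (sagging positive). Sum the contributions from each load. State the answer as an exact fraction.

Load 1 — triangular load w₀=3 kN/m (0→w₀ over full span):
  M_1 = w₀Lx/6 - w₀x³/(6L) = 3·4·(4/5)/6 - 3·(4/5)³/(6·4) = 192/125 kN·m
Load 2 — point force P=14 kN at a=8/5 m (b=L-a=12/5):
  M_2 = Pbx/L  [x≤a] = 14·(12/5)·(4/5)/4 = 168/25 kN·m
Load 3 — point force P=-19 kN at a=2 m (b=L-a=2):
  M_3 = Pbx/L  [x≤a] = (-19)·2·(4/5)/4 = -38/5 kN·m
Superposition: M = Σ M_i = 82/125 kN·m ≈ 0.656000 kN·m

M(4/5) = 82/125 kN·m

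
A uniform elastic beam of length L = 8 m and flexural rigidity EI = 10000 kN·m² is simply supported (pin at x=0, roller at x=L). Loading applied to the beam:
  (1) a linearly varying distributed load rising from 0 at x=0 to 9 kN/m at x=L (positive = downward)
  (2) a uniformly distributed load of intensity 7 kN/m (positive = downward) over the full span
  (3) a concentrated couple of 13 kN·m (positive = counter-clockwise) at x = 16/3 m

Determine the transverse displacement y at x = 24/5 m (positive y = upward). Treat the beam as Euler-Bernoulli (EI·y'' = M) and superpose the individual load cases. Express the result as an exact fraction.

y(24/5) = -1798334/29296875 m

Load 1 — triangular load w₀=9 kN/m (0→w₀ over full span):
  y_1 = -w₀x(7L⁴-10L²x²+3x⁴)/(360LEI) = -9·(24/5)·(7·8⁴-10·8²·(24/5)²+3·(24/5)⁴)/(360·8·10000) = -227328/9765625 m
Load 2 — uniform load w=7 kN/m over full span:
  y_2 = -wx(L³-2Lx²+x³)/(24EI) = -7·(24/5)·(8³-2·8·(24/5)²+(24/5)³)/(24·10000) = -13888/390625 m
Load 3 — applied couple M₀=13 kN·m at a=16/3 m (b=L-a=8/3):
  y_3 = (M₀x³/(6L)+C₁x)/EI  [x≤a] with C₁=M₀(3b²-L²)/(6L)=-104/9 = (13·(24/5)³/(6·8)+(-104/9)·(24/5))/10000 = -598/234375 m
Superposition: y = Σ y_i = -1798334/29296875 m ≈ -0.061383 m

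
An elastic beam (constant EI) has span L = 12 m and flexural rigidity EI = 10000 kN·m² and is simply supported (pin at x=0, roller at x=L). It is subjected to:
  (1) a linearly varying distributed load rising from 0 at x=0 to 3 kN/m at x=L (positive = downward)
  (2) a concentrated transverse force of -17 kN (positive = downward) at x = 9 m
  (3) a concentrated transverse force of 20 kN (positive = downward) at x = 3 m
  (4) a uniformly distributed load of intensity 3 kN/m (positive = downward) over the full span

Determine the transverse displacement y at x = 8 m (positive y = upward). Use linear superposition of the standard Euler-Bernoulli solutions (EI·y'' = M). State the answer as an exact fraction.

y(8) = -1061/10000 m

Load 1 — triangular load w₀=3 kN/m (0→w₀ over full span):
  y_1 = -w₀x(7L⁴-10L²x²+3x⁴)/(360LEI) = -3·8·(7·12⁴-10·12²·8²+3·8⁴)/(360·12·10000) = -68/1875 m
Load 2 — point force P=-17 kN at a=9 m (b=L-a=3):
  y_2 = -Pbx(L²-b²-x²)/(6LEI)  [x≤a] = -(-17)·3·8·(12²-3²-8²)/(6·12·10000) = 1207/30000 m
Load 3 — point force P=20 kN at a=3 m (b=L-a=9):
  y_3 = -Pa(L-x)(2Lx-a²-x²)/(6LEI)  [x>a] = -20·3·(12-8)·(2·12·8-3²-8²)/(6·12·10000) = -119/3000 m
Load 4 — uniform load w=3 kN/m over full span:
  y_4 = -wx(L³-2Lx²+x³)/(24EI) = -3·8·(12³-2·12·8²+8³)/(24·10000) = -44/625 m
Superposition: y = Σ y_i = -1061/10000 m ≈ -0.106100 m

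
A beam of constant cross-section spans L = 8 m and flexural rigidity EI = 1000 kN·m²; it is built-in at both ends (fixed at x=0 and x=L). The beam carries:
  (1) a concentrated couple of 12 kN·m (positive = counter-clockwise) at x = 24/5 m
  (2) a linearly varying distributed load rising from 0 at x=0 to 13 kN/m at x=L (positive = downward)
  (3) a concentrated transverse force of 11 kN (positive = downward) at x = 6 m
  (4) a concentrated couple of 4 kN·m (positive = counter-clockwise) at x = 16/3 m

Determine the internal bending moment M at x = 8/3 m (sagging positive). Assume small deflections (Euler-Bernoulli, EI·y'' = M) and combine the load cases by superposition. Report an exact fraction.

M(8/3) = 187169/16200 kN·m

Load 1 — applied couple M₀=12 kN·m at a=24/5 m (b=L-a=16/5):
  M_1 = R_Ax - M_A  [x≤a] with R_A=54/25, M_A=96/25 = (54/25)·(8/3) - (96/25) = 48/25 kN·m
Load 2 — triangular load w₀=13 kN/m (0→w₀ over full span):
  M_2 = 3w₀Lx/20 - w₀L²/30 - w₀x³/(6L) = 3·13·8·(8/3)/20 - 13·8²/30 - 13·(8/3)³/(6·8) = 3536/405 kN·m
Load 3 — point force P=11 kN at a=6 m (b=L-a=2):
  M_3 = Pb²(3a+b)x/L³ - Pab²/L²  [x≤a] = 11·2²·(3·6+2)·(8/3)/8³ - 11·6·2²/8² = 11/24 kN·m
Load 4 — applied couple M₀=4 kN·m at a=16/3 m (b=L-a=8/3):
  M_4 = R_Ax - M_A  [x≤a] with R_A=2/3, M_A=4/3 = (2/3)·(8/3) - (4/3) = 4/9 kN·m
Superposition: M = Σ M_i = 187169/16200 kN·m ≈ 11.553642 kN·m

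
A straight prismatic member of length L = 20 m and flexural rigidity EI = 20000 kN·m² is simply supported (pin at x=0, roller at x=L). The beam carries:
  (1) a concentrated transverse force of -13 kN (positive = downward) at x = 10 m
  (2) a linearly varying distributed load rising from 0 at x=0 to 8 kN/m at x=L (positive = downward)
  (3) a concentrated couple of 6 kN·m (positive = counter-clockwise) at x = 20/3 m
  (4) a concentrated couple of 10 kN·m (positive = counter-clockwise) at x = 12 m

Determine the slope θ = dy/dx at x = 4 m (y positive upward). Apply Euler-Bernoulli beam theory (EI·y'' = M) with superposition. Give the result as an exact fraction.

Load 1 — point force P=-13 kN at a=10 m (b=L-a=10):
  θ_1 = -Pb(L²-b²-3x²)/(6LEI)  [x≤a] = -(-13)·10·(20²-10²-3·4²)/(6·20·20000) = 273/20000 rad
Load 2 — triangular load w₀=8 kN/m (0→w₀ over full span):
  θ_2 = -w₀(7L⁴-30L²x²+15x⁴)/(360LEI) = -8·(7·20⁴-30·20²·4²+15·4⁴)/(360·20·20000) = -1456/28125 rad
Load 3 — applied couple M₀=6 kN·m at a=20/3 m (b=L-a=40/3):
  θ_3 = (M₀x²/(2L)+C₁)/EI  [x≤a] with C₁=M₀(3b²-L²)/(6L)=20/3 = (6·4²/(2·20)+(20/3))/20000 = 17/37500 rad
Load 4 — applied couple M₀=10 kN·m at a=12 m (b=L-a=8):
  θ_4 = (M₀x²/(2L)+C₁)/EI  [x≤a] with C₁=M₀(3b²-L²)/(6L)=-52/3 = (10·4²/(2·20)+(-52/3))/20000 = -1/1500 rad
Superposition: θ = Σ θ_i = -34499/900000 rad ≈ -0.038332 rad

θ(4) = -34499/900000 rad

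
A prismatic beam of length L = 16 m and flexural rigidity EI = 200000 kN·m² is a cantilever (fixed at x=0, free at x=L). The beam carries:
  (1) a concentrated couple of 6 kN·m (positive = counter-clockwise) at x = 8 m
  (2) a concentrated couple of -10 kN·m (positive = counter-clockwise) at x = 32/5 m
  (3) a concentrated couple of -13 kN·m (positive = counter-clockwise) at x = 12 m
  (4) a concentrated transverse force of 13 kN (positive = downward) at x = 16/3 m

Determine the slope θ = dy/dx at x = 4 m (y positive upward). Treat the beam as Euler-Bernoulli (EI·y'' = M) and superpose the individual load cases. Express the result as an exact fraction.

θ(4) = -181/150000 rad

Load 1 — applied couple M₀=6 kN·m at a=8 m (b=L-a=8):
  θ_1 = M₀x/EI  [x≤a] = 6·4/200000 = 3/25000 rad
Load 2 — applied couple M₀=-10 kN·m at a=32/5 m (b=L-a=48/5):
  θ_2 = M₀x/EI  [x≤a] = (-10)·4/200000 = -1/5000 rad
Load 3 — applied couple M₀=-13 kN·m at a=12 m (b=L-a=4):
  θ_3 = M₀x/EI  [x≤a] = (-13)·4/200000 = -13/50000 rad
Load 4 — point force P=13 kN at a=16/3 m (b=L-a=32/3):
  θ_4 = -Px(2a-x)/(2EI)  [x≤a] = -13·4·(2·(16/3)-4)/(2·200000) = -13/15000 rad
Superposition: θ = Σ θ_i = -181/150000 rad ≈ -0.001207 rad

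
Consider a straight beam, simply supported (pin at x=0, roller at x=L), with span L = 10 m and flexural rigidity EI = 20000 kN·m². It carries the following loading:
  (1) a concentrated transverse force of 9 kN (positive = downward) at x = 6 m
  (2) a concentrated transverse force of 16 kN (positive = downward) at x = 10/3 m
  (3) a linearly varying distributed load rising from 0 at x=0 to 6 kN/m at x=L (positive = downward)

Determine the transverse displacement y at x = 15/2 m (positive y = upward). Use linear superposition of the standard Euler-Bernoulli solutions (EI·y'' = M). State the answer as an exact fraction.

Load 1 — point force P=9 kN at a=6 m (b=L-a=4):
  y_1 = -Pa(L-x)(2Lx-a²-x²)/(6LEI)  [x>a] = -9·6·(10-(15/2))·(2·10·(15/2)-6²-(15/2)²)/(6·10·20000) = -2079/320000 m
Load 2 — point force P=16 kN at a=10/3 m (b=L-a=20/3):
  y_2 = -Pa(L-x)(2Lx-a²-x²)/(6LEI)  [x>a] = -16·(10/3)·(10-(15/2))·(2·10·(15/2)-(10/3)²-(15/2)²)/(6·10·20000) = -119/12960 m
Load 3 — triangular load w₀=6 kN/m (0→w₀ over full span):
  y_3 = -w₀x(7L⁴-10L²x²+3x⁴)/(360LEI) = -6·(15/2)·(7·10⁴-10·10²·(15/2)²+3·(15/2)⁴)/(360·10·20000) = -119/8192 m
Superposition: y = Σ y_i = -12526759/414720000 m ≈ -0.030205 m

y(15/2) = -12526759/414720000 m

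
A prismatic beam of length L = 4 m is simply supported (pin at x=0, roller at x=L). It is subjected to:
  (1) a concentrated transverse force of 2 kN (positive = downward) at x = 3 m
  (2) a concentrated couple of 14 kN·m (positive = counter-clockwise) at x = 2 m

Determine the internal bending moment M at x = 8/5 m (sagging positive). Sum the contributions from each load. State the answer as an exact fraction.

M(8/5) = 32/5 kN·m

Load 1 — point force P=2 kN at a=3 m (b=L-a=1):
  M_1 = Pbx/L  [x≤a] = 2·1·(8/5)/4 = 4/5 kN·m
Load 2 — applied couple M₀=14 kN·m at a=2 m (b=L-a=2):
  M_2 = M₀x/L  [x≤a] = 14·(8/5)/4 = 28/5 kN·m
Superposition: M = Σ M_i = 32/5 kN·m ≈ 6.400000 kN·m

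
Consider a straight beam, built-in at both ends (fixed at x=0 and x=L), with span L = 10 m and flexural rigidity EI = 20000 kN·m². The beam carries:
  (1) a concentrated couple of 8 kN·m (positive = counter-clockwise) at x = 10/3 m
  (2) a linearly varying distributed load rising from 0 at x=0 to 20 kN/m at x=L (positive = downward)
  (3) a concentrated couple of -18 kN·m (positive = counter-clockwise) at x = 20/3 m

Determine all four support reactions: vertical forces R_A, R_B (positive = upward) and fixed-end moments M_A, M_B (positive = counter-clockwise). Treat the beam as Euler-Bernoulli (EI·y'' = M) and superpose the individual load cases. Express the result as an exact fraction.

R_A = 86/3 kN, M_A = 182/3 kN·m, R_B = 214/3 kN, M_B = -292/3 kN·m

Load 1 — applied couple M₀=8 kN·m at a=10/3 m (b=L-a=20/3):
  R_A = 6M₀ab/L³ = 6·8·(10/3)·(20/3)/10³ = 16/15 kN
  M_A = M₀b(2a-b)/L² = 8·(20/3)·(2·(10/3)-(20/3))/10² = 0 kN·m
  R_B = -6M₀ab/L³ = -6·8·(10/3)·(20/3)/10³ = -16/15 kN
  M_B = M₀a(2b-a)/L² = 8·(10/3)·(2·(20/3)-(10/3))/10² = 8/3 kN·m
Load 2 — triangular load w₀=20 kN/m (0→w₀ over full span):
  R_A = 3w₀L/20 = 3·20·10/20 = 30 kN
  M_A = w₀L²/30 = 20·10²/30 = 200/3 kN·m
  R_B = 7w₀L/20 = 7·20·10/20 = 70 kN
  M_B = -w₀L²/20 = -20·10²/20 = -100 kN·m
Load 3 — applied couple M₀=-18 kN·m at a=20/3 m (b=L-a=10/3):
  R_A = 6M₀ab/L³ = 6·(-18)·(20/3)·(10/3)/10³ = -12/5 kN
  M_A = M₀b(2a-b)/L² = (-18)·(10/3)·(2·(20/3)-(10/3))/10² = -6 kN·m
  R_B = -6M₀ab/L³ = -6·(-18)·(20/3)·(10/3)/10³ = 12/5 kN
  M_B = M₀a(2b-a)/L² = (-18)·(20/3)·(2·(10/3)-(20/3))/10² = 0 kN·m
Superposition: R_A = 86/3 kN, M_A = 182/3 kN·m, R_B = 214/3 kN, M_B = -292/3 kN·m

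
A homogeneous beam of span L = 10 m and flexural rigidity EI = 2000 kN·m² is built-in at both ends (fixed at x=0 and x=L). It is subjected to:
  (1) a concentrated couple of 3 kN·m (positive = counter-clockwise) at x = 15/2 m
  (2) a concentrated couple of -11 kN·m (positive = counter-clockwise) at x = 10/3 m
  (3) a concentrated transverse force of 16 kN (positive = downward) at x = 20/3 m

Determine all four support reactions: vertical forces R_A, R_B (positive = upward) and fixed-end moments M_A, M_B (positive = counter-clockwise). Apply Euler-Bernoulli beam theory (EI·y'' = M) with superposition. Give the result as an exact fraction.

R_A = 6521/2160 kN, M_A = 5525/432 kN·m, R_B = 28039/2160 kN, M_B = -12067/432 kN·m

Load 1 — applied couple M₀=3 kN·m at a=15/2 m (b=L-a=5/2):
  R_A = 6M₀ab/L³ = 6·3·(15/2)·(5/2)/10³ = 27/80 kN
  M_A = M₀b(2a-b)/L² = 3·(5/2)·(2·(15/2)-(5/2))/10² = 15/16 kN·m
  R_B = -6M₀ab/L³ = -6·3·(15/2)·(5/2)/10³ = -27/80 kN
  M_B = M₀a(2b-a)/L² = 3·(15/2)·(2·(5/2)-(15/2))/10² = -9/16 kN·m
Load 2 — applied couple M₀=-11 kN·m at a=10/3 m (b=L-a=20/3):
  R_A = 6M₀ab/L³ = 6·(-11)·(10/3)·(20/3)/10³ = -22/15 kN
  M_A = M₀b(2a-b)/L² = (-11)·(20/3)·(2·(10/3)-(20/3))/10² = 0 kN·m
  R_B = -6M₀ab/L³ = -6·(-11)·(10/3)·(20/3)/10³ = 22/15 kN
  M_B = M₀a(2b-a)/L² = (-11)·(10/3)·(2·(20/3)-(10/3))/10² = -11/3 kN·m
Load 3 — point force P=16 kN at a=20/3 m (b=L-a=10/3):
  R_A = Pb²(3a+b)/L³ = 16·(10/3)²·(3·(20/3)+(10/3))/10³ = 112/27 kN
  M_A = Pab²/L² = 16·(20/3)·(10/3)²/10² = 320/27 kN·m
  R_B = Pa²(a+3b)/L³ = 16·(20/3)²·((20/3)+3·(10/3))/10³ = 320/27 kN
  M_B = -Pa²b/L² = -16·(20/3)²·(10/3)/10² = -640/27 kN·m
Superposition: R_A = 6521/2160 kN, M_A = 5525/432 kN·m, R_B = 28039/2160 kN, M_B = -12067/432 kN·m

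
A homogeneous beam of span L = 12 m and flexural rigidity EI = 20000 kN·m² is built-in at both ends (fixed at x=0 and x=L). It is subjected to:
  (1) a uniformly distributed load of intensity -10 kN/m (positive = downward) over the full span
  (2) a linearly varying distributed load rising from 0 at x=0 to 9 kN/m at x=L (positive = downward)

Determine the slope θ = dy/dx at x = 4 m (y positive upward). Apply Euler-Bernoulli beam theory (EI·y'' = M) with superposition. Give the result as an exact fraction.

θ(4) = 26/9375 rad

Load 1 — uniform load w=-10 kN/m over full span:
  θ_1 = -wx(L-x)(L-2x)/(12EI) = -(-10)·4·(12-4)·(12-2·4)/(12·20000) = 2/375 rad
Load 2 — triangular load w₀=9 kN/m (0→w₀ over full span):
  θ_2 = -w₀(2x(L-x)(L-2x)(x+2L)+x²(L-x)²)/(120LEI) = -9·(2·4·(12-4)·(12-2·4)·(4+2·12)+4²·(12-4)²)/(120·12·20000) = -8/3125 rad
Superposition: θ = Σ θ_i = 26/9375 rad ≈ 0.002773 rad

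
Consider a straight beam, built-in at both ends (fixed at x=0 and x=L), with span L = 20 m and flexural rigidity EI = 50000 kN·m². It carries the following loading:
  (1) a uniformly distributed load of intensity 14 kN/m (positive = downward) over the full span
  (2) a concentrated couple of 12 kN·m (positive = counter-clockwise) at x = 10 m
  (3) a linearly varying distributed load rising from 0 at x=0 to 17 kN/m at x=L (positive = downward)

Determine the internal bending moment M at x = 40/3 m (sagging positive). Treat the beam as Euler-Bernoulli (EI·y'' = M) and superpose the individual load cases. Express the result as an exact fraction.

M(40/3) = 21877/81 kN·m

Load 1 — uniform load w=14 kN/m over full span:
  M_1 = wLx/2 - wL²/12 - wx²/2 = 14·20·(40/3)/2 - 14·20²/12 - 14·(40/3)²/2 = 1400/9 kN·m
Load 2 — applied couple M₀=12 kN·m at a=10 m (b=L-a=10):
  M_2 = R_Ax - M_A - M₀  [x>a] with R_A=9/10, M_A=3 = (9/10)·(40/3) - 3 - 12 = -3 kN·m
Load 3 — triangular load w₀=17 kN/m (0→w₀ over full span):
  M_3 = 3w₀Lx/20 - w₀L²/30 - w₀x³/(6L) = 3·17·20·(40/3)/20 - 17·20²/30 - 17·(40/3)³/(6·20) = 9520/81 kN·m
Superposition: M = Σ M_i = 21877/81 kN·m ≈ 270.086420 kN·m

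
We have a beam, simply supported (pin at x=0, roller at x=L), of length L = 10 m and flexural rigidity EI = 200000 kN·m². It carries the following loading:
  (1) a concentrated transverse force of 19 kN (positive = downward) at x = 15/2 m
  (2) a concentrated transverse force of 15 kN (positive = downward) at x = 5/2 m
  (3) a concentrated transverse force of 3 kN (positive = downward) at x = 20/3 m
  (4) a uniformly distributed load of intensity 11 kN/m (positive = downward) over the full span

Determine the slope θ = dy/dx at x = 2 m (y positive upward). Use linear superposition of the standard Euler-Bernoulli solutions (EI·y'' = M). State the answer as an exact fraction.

Load 1 — point force P=19 kN at a=15/2 m (b=L-a=5/2):
  θ_1 = -Pb(L²-b²-3x²)/(6LEI)  [x≤a] = -19·(5/2)·(10²-(5/2)²-3·2²)/(6·10·200000) = -2071/6400000 rad
Load 2 — point force P=15 kN at a=5/2 m (b=L-a=15/2):
  θ_2 = -Pb(L²-b²-3x²)/(6LEI)  [x≤a] = -15·(15/2)·(10²-(15/2)²-3·2²)/(6·10·200000) = -381/1280000 rad
Load 3 — point force P=3 kN at a=20/3 m (b=L-a=10/3):
  θ_3 = -Pb(L²-b²-3x²)/(6LEI)  [x≤a] = -3·(10/3)·(10²-(10/3)²-3·2²)/(6·10·200000) = -173/2700000 rad
Load 4 — uniform load w=11 kN/m over full span:
  θ_4 = -w(L³-6Lx²+4x³)/(24EI) = -11·(10³-6·10·2²+4·2³)/(24·200000) = -363/200000 rad
Superposition: θ = Σ θ_i = -54007/21600000 rad ≈ -0.002500 rad

θ(2) = -54007/21600000 rad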